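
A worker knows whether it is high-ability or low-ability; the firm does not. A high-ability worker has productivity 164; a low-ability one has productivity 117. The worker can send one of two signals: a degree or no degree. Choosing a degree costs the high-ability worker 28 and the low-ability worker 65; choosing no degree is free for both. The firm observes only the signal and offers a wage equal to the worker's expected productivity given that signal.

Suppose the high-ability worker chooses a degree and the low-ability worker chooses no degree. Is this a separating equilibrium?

Yes

If types separate, degree earns payment 164 and no degree earns 117.
High-ability: degree gives 164 − 28 = 136; no degree gives 117 − 0 = 117. No deviation. ✓
Low-ability: no degree gives 117 − 0 = 117; degree gives 164 − 65 = 99. No deviation. ✓
Both incentive constraints hold.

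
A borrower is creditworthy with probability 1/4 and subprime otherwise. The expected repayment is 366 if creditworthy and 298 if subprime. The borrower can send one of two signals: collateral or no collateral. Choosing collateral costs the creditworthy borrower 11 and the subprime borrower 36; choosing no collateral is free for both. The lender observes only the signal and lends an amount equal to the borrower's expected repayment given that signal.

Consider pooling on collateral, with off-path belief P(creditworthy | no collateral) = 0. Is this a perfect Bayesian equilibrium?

No

At the pooled signal (collateral) the lender holds the prior 1/4 and pays 1/4·366 + 3/4·298 = 315. Off-path (no collateral) belief 0 gives 0·366 + 1·298 = 298.
Creditworthy: collateral gives 315 − 11 = 304; no collateral gives 298 − 0 = 298. Stays. ✓
Subprime: collateral gives 315 − 36 = 279; no collateral gives 298 − 0 = 298. Deviates. ✗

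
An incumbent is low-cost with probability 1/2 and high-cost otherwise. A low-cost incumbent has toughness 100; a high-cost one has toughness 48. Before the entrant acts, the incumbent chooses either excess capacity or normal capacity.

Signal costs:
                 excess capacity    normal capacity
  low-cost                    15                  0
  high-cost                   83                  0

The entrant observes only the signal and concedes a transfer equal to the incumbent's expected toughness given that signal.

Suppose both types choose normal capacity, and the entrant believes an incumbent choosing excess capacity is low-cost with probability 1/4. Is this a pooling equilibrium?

Yes

At the pooled signal (normal capacity) the entrant holds the prior 1/2 and pays 1/2·100 + 1/2·48 = 74. Off-path (excess capacity) belief 1/4 gives 1/4·100 + 3/4·48 = 61.
Low-cost: normal capacity gives 74 − 0 = 74; excess capacity gives 61 − 15 = 46. Stays. ✓
High-cost: normal capacity gives 74 − 0 = 74; excess capacity gives 61 − 83 = -22. Stays. ✓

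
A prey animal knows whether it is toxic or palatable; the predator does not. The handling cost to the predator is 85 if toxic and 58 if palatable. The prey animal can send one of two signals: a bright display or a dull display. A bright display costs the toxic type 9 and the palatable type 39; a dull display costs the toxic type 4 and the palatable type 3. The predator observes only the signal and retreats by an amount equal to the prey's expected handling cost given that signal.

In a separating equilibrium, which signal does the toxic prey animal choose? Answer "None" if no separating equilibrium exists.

Try toxic → bright display, palatable → dull display:
  Under separation the predator infers type exactly: bright display → toxic (pays 85), dull display → palatable (pays 58).
  Toxic: bright display gives 85 − 9 = 76; dull display gives 58 − 4 = 54. No deviation. ✓
  Palatable: dull display gives 58 − 3 = 55; bright display gives 85 − 39 = 46. No deviation. ✓
Both hold — the toxic type sends bright display.

bright display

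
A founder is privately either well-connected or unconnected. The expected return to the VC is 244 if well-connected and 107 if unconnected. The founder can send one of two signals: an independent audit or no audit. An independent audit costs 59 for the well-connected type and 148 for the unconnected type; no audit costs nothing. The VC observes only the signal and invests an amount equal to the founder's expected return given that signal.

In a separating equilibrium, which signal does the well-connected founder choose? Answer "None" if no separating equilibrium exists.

audit

Try well-connected → audit, unconnected → no audit:
  If types separate, audit earns payment 244 and no audit earns 107.
  Well-connected: audit gives 244 − 59 = 185; no audit gives 107 − 0 = 107. No deviation. ✓
  Unconnected: no audit gives 107 − 0 = 107; audit gives 244 − 148 = 96. No deviation. ✓
Both hold — the well-connected type sends audit.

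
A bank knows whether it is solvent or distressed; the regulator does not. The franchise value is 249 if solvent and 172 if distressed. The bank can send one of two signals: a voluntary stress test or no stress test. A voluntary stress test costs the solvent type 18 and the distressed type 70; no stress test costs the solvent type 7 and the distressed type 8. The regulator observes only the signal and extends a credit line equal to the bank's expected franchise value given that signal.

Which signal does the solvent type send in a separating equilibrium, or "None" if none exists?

None

Try solvent → stress test, distressed → no stress test:
  If types separate, stress test earns payment 249 and no stress test earns 172.
  Solvent: stress test gives 249 − 18 = 231; no stress test gives 172 − 7 = 165. No deviation. ✓
  Distressed: no stress test gives 172 − 8 = 164; stress test gives 249 − 70 = 179. Would deviate. ✗
Try solvent → no stress test, distressed → stress test:
  If types separate, no stress test earns payment 249 and stress test earns 172.
  Solvent: no stress test gives 249 − 7 = 242; stress test gives 172 − 18 = 154. No deviation. ✓
  Distressed: stress test gives 172 − 70 = 102; no stress test gives 249 − 8 = 241. Would deviate. ✗
Neither assignment is incentive-compatible.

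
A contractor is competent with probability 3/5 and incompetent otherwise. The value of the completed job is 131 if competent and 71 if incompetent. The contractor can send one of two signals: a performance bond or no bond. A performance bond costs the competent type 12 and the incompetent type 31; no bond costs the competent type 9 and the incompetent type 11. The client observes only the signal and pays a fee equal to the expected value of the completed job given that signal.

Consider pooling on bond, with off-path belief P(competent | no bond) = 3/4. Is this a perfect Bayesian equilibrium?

No

At the pooled signal (bond) the client holds the prior 3/5 and pays 3/5·131 + 2/5·71 = 107. Off-path (no bond) belief 3/4 gives 3/4·131 + 1/4·71 = 116.
Competent: bond gives 107 − 12 = 95; no bond gives 116 − 9 = 107. Deviates. ✗
Incompetent: bond gives 107 − 31 = 76; no bond gives 116 − 11 = 105. Deviates. ✗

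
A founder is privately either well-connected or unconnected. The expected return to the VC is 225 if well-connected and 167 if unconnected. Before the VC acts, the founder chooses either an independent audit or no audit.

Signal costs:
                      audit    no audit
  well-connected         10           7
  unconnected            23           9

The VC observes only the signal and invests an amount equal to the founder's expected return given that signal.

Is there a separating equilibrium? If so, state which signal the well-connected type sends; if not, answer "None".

None

Try well-connected → audit, unconnected → no audit:
  If types separate, audit earns payment 225 and no audit earns 167.
  Well-connected: audit gives 225 − 10 = 215; no audit gives 167 − 7 = 160. No deviation. ✓
  Unconnected: no audit gives 167 − 9 = 158; audit gives 225 − 23 = 202. Would deviate. ✗
Try well-connected → no audit, unconnected → audit:
  If types separate, no audit earns payment 225 and audit earns 167.
  Well-connected: no audit gives 225 − 7 = 218; audit gives 167 − 10 = 157. No deviation. ✓
  Unconnected: audit gives 167 − 23 = 144; no audit gives 225 − 9 = 216. Would deviate. ✗
Neither assignment is incentive-compatible.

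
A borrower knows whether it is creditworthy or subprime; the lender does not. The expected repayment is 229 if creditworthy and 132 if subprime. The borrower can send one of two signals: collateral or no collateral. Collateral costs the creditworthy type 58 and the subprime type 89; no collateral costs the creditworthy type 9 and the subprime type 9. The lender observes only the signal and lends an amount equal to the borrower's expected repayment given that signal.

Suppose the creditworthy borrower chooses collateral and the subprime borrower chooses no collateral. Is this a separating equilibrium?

No

Under separation the lender infers type exactly: collateral → creditworthy (pays 229), no collateral → subprime (pays 132).
Creditworthy: collateral gives 229 − 58 = 171; no collateral gives 132 − 9 = 123. No deviation. ✓
Subprime: no collateral gives 132 − 9 = 123; collateral gives 229 − 89 = 140. Would deviate. ✗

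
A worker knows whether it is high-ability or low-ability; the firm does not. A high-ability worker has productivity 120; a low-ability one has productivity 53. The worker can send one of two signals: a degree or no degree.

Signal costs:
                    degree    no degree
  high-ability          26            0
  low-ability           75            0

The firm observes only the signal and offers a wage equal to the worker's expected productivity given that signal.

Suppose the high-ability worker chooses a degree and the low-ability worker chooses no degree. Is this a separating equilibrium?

Yes

Under separation the firm infers type exactly: degree → high-ability (pays 120), no degree → low-ability (pays 53).
High-ability: degree gives 120 − 26 = 94; no degree gives 53 − 0 = 53. No deviation. ✓
Low-ability: no degree gives 53 − 0 = 53; degree gives 120 − 75 = 45. No deviation. ✓
Neither type gains from mimicking the other.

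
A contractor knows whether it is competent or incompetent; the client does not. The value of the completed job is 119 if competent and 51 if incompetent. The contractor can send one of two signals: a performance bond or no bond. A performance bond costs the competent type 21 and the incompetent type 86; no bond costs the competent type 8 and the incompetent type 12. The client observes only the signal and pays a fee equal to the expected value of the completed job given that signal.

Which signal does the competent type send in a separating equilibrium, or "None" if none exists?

Try competent → bond, incompetent → no bond:
  If types separate, bond earns payment 119 and no bond earns 51.
  Competent: bond gives 119 − 21 = 98; no bond gives 51 − 8 = 43. No deviation. ✓
  Incompetent: no bond gives 51 − 12 = 39; bond gives 119 − 86 = 33. No deviation. ✓
Both hold — the competent type sends bond.

bond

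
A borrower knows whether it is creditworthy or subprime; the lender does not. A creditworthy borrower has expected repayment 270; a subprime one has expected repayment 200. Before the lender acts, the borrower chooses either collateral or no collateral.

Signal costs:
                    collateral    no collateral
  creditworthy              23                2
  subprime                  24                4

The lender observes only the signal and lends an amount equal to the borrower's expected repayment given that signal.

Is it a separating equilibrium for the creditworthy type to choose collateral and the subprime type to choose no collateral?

No

Under separation the lender infers type exactly: collateral → creditworthy (pays 270), no collateral → subprime (pays 200).
Creditworthy: collateral gives 270 − 23 = 247; no collateral gives 200 − 2 = 198. No deviation. ✓
Subprime: no collateral gives 200 − 4 = 196; collateral gives 270 − 24 = 246. Would deviate. ✗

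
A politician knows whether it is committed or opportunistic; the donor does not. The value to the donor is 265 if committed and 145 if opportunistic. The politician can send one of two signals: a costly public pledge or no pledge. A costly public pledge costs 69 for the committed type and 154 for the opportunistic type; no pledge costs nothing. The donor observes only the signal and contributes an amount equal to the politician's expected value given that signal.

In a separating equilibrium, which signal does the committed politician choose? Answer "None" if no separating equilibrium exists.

Try committed → pledge, opportunistic → no pledge:
  If types separate, pledge earns payment 265 and no pledge earns 145.
  Committed: pledge gives 265 − 69 = 196; no pledge gives 145 − 0 = 145. No deviation. ✓
  Opportunistic: no pledge gives 145 − 0 = 145; pledge gives 265 − 154 = 111. No deviation. ✓
Both hold — the committed type sends pledge.

pledge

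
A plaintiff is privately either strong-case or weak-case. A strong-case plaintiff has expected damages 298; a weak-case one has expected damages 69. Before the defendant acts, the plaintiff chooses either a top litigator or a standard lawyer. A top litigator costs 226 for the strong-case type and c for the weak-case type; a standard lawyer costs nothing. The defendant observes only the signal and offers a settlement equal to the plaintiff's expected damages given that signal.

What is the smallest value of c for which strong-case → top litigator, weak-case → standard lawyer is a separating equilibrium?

229

Under separation: top litigator → strong-case (pays 298); standard lawyer → weak-case (pays 69).
Strong-case: 298 − 226 = 72 ≥ 69 − 0 = 69. Holds regardless of c. ✓
Weak-case: 69 − 0 ≥ 298 − c, so c ≥ 298 − 69 = 229.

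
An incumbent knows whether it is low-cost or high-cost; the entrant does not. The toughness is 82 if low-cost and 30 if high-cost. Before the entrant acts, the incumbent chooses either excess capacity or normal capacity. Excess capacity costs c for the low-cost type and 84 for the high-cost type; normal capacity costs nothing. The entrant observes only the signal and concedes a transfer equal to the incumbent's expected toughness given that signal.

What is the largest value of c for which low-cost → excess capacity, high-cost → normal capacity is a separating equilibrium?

Under separation: excess capacity → low-cost (pays 82); normal capacity → high-cost (pays 30).
High-cost: 30 − 0 = 30 ≥ 82 − 84 = -2. Holds regardless of c. ✓
Low-cost: 82 − c ≥ 30 − 0, so c ≤ 82 − 30 = 52.

52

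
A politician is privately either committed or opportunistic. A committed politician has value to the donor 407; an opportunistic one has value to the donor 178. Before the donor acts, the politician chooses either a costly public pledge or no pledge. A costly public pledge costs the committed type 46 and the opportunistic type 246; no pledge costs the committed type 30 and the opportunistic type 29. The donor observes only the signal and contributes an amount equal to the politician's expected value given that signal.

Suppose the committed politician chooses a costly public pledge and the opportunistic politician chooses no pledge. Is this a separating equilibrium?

Under separation the donor infers type exactly: pledge → committed (pays 407), no pledge → opportunistic (pays 178).
Committed: pledge gives 407 − 46 = 361; no pledge gives 178 − 30 = 148. No deviation. ✓
Opportunistic: no pledge gives 178 − 29 = 149; pledge gives 407 − 246 = 161. Would deviate. ✗

No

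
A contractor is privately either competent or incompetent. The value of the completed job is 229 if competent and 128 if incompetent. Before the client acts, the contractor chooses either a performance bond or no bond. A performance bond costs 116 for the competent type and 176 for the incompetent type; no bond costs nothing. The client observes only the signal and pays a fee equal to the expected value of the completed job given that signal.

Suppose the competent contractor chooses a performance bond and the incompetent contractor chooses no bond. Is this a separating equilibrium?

If types separate, bond earns payment 229 and no bond earns 128.
Competent: bond gives 229 − 116 = 113; no bond gives 128 − 0 = 128. Would deviate. ✗
Incompetent: no bond gives 128 − 0 = 128; bond gives 229 − 176 = 53. No deviation. ✓

No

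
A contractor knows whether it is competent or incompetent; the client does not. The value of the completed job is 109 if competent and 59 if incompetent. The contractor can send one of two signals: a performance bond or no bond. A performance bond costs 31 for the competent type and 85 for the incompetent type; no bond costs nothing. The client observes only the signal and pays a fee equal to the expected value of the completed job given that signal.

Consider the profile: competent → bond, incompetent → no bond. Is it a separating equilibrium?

Yes

If types separate, bond earns payment 109 and no bond earns 59.
Competent: bond gives 109 − 31 = 78; no bond gives 59 − 0 = 59. No deviation. ✓
Incompetent: no bond gives 59 − 0 = 59; bond gives 109 − 85 = 24. No deviation. ✓
Both incentive constraints hold.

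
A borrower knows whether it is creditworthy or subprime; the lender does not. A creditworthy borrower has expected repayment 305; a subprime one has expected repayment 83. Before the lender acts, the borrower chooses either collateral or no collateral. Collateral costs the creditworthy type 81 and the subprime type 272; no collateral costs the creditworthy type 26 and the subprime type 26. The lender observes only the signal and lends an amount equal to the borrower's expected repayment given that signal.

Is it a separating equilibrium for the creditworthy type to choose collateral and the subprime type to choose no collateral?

If types separate, collateral earns payment 305 and no collateral earns 83.
Creditworthy: collateral gives 305 − 81 = 224; no collateral gives 83 − 26 = 57. No deviation. ✓
Subprime: no collateral gives 83 − 26 = 57; collateral gives 305 − 272 = 33. No deviation. ✓
Neither type gains from mimicking the other.

Yes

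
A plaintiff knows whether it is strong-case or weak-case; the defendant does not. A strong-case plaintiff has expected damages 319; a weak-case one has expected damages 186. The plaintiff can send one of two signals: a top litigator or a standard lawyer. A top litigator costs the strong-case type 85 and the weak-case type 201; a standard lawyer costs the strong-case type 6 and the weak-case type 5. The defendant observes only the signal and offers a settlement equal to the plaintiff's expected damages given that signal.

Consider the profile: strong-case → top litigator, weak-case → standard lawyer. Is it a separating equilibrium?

Yes

If types separate, top litigator earns payment 319 and standard lawyer earns 186.
Strong-case: top litigator gives 319 − 85 = 234; standard lawyer gives 186 − 6 = 180. No deviation. ✓
Weak-case: standard lawyer gives 186 − 5 = 181; top litigator gives 319 − 201 = 118. No deviation. ✓
Both incentive constraints hold.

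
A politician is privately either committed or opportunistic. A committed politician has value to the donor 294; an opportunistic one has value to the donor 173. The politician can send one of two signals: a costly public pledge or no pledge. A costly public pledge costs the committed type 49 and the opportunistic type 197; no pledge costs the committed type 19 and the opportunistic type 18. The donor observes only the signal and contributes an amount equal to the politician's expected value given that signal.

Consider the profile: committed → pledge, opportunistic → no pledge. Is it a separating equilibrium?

Yes

Under separation the donor infers type exactly: pledge → committed (pays 294), no pledge → opportunistic (pays 173).
Committed: pledge gives 294 − 49 = 245; no pledge gives 173 − 19 = 154. No deviation. ✓
Opportunistic: no pledge gives 173 − 18 = 155; pledge gives 294 − 197 = 97. No deviation. ✓
Neither type gains from mimicking the other.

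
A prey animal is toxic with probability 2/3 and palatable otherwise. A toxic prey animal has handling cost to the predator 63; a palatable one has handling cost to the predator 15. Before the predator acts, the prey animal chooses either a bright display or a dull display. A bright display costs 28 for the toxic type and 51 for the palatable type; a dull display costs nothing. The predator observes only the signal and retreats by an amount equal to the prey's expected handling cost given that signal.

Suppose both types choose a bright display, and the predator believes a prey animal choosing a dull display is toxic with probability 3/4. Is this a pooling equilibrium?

At the pooled signal (bright display) the predator holds the prior 2/3 and pays 2/3·63 + 1/3·15 = 47. Off-path (dull display) belief 3/4 gives 3/4·63 + 1/4·15 = 51.
Toxic: bright display gives 47 − 28 = 19; dull display gives 51 − 0 = 51. Deviates. ✗
Palatable: bright display gives 47 − 51 = -4; dull display gives 51 − 0 = 51. Deviates. ✗

No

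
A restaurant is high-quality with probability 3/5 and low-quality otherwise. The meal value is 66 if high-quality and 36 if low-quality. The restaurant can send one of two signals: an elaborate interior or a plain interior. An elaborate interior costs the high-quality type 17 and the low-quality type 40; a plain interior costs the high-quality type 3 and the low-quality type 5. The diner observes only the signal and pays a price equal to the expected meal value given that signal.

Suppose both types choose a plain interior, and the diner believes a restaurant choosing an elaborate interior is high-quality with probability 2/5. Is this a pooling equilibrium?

Yes

At the pooled signal (plain interior) the diner holds the prior 3/5 and pays 3/5·66 + 2/5·36 = 54. Off-path (elaborate interior) belief 2/5 gives 2/5·66 + 3/5·36 = 48.
High-quality: plain interior gives 54 − 3 = 51; elaborate interior gives 48 − 17 = 31. Stays. ✓
Low-quality: plain interior gives 54 − 5 = 49; elaborate interior gives 48 − 40 = 8. Stays. ✓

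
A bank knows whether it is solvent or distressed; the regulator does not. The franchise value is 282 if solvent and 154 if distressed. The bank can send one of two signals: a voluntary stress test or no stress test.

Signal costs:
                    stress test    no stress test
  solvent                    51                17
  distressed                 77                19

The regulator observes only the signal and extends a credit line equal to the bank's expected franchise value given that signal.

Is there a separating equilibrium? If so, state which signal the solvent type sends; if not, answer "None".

Try solvent → stress test, distressed → no stress test:
  Under separation the regulator infers type exactly: stress test → solvent (pays 282), no stress test → distressed (pays 154).
  Solvent: stress test gives 282 − 51 = 231; no stress test gives 154 − 17 = 137. No deviation. ✓
  Distressed: no stress test gives 154 − 19 = 135; stress test gives 282 − 77 = 205. Would deviate. ✗
Try solvent → no stress test, distressed → stress test:
  Under separation the regulator infers type exactly: no stress test → solvent (pays 282), stress test → distressed (pays 154).
  Solvent: no stress test gives 282 − 17 = 265; stress test gives 154 − 51 = 103. No deviation. ✓
  Distressed: stress test gives 154 − 77 = 77; no stress test gives 282 − 19 = 263. Would deviate. ✗
Neither assignment is incentive-compatible.

None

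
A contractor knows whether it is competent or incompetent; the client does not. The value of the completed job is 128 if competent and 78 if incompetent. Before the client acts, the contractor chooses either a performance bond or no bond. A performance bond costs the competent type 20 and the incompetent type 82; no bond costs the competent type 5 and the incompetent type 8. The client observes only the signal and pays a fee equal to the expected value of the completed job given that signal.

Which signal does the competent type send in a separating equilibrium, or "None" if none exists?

bond

Try competent → bond, incompetent → no bond:
  If types separate, bond earns payment 128 and no bond earns 78.
  Competent: bond gives 128 − 20 = 108; no bond gives 78 − 5 = 73. No deviation. ✓
  Incompetent: no bond gives 78 − 8 = 70; bond gives 128 − 82 = 46. No deviation. ✓
Both hold — the competent type sends bond.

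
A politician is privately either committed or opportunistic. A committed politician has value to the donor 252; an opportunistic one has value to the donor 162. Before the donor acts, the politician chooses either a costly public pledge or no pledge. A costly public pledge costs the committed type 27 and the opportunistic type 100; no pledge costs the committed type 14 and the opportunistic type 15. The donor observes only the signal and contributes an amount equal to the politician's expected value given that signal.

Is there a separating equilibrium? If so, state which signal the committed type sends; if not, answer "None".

None

Try committed → pledge, opportunistic → no pledge:
  If types separate, pledge earns payment 252 and no pledge earns 162.
  Committed: pledge gives 252 − 27 = 225; no pledge gives 162 − 14 = 148. No deviation. ✓
  Opportunistic: no pledge gives 162 − 15 = 147; pledge gives 252 − 100 = 152. Would deviate. ✗
Try committed → no pledge, opportunistic → pledge:
  If types separate, no pledge earns payment 252 and pledge earns 162.
  Committed: no pledge gives 252 − 14 = 238; pledge gives 162 − 27 = 135. No deviation. ✓
  Opportunistic: pledge gives 162 − 100 = 62; no pledge gives 252 − 15 = 237. Would deviate. ✗
Neither assignment is incentive-compatible.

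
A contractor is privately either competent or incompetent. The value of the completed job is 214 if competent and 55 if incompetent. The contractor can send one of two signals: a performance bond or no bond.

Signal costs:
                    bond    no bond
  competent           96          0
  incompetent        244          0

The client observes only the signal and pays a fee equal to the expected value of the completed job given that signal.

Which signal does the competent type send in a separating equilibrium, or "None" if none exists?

bond

Try competent → bond, incompetent → no bond:
  Under separation the client infers type exactly: bond → competent (pays 214), no bond → incompetent (pays 55).
  Competent: bond gives 214 − 96 = 118; no bond gives 55 − 0 = 55. No deviation. ✓
  Incompetent: no bond gives 55 − 0 = 55; bond gives 214 − 244 = -30. No deviation. ✓
Both hold — the competent type sends bond.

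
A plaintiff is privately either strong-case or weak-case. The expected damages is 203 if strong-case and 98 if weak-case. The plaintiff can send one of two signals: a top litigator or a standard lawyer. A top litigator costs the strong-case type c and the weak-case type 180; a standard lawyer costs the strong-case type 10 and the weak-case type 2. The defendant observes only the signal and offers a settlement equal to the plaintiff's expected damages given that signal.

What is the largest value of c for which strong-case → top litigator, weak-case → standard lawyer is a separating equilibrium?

Under separation: top litigator → strong-case (pays 203); standard lawyer → weak-case (pays 98).
Weak-case: 98 − 2 = 96 ≥ 203 − 180 = 23. Holds regardless of c. ✓
Strong-case: 203 − c ≥ 98 − 10, so c ≤ 203 − 88 = 115.

115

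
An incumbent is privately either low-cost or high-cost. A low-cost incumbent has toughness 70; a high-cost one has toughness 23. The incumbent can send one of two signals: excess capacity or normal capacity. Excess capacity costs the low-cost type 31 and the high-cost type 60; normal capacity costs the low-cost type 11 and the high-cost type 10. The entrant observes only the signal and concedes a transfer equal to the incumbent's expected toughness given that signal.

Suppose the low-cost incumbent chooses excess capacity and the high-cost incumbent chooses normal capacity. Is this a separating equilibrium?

Yes

If types separate, excess capacity earns payment 70 and normal capacity earns 23.
Low-cost: excess capacity gives 70 − 31 = 39; normal capacity gives 23 − 11 = 12. No deviation. ✓
High-cost: normal capacity gives 23 − 10 = 13; excess capacity gives 70 − 60 = 10. No deviation. ✓
Neither type gains from mimicking the other.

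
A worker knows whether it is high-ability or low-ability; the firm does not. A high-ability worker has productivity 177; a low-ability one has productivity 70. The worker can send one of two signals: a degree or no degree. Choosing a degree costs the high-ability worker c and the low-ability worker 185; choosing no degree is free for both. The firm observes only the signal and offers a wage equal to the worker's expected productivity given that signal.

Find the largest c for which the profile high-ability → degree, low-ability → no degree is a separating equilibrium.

107

Under separation: degree → high-ability (pays 177); no degree → low-ability (pays 70).
Low-ability: 70 − 0 = 70 ≥ 177 − 185 = -8. Holds regardless of c. ✓
High-ability: 177 − c ≥ 70 − 0, so c ≤ 177 − 70 = 107.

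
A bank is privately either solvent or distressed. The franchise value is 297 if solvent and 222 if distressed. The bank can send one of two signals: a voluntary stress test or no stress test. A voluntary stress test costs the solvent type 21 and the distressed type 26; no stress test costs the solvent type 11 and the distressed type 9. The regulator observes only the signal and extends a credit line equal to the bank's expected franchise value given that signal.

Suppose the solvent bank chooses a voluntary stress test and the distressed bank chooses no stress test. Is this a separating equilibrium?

No

Under separation the regulator infers type exactly: stress test → solvent (pays 297), no stress test → distressed (pays 222).
Solvent: stress test gives 297 − 21 = 276; no stress test gives 222 − 11 = 211. No deviation. ✓
Distressed: no stress test gives 222 − 9 = 213; stress test gives 297 − 26 = 271. Would deviate. ✗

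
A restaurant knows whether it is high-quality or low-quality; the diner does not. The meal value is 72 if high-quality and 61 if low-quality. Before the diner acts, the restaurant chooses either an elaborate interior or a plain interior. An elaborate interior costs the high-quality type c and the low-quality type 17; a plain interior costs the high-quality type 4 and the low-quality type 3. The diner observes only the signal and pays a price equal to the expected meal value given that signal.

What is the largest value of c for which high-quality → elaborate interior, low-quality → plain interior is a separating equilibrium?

Under separation: elaborate interior → high-quality (pays 72); plain interior → low-quality (pays 61).
Low-quality: 61 − 3 = 58 ≥ 72 − 17 = 55. Holds regardless of c. ✓
High-quality: 72 − c ≥ 61 − 4, so c ≤ 72 − 57 = 15.

15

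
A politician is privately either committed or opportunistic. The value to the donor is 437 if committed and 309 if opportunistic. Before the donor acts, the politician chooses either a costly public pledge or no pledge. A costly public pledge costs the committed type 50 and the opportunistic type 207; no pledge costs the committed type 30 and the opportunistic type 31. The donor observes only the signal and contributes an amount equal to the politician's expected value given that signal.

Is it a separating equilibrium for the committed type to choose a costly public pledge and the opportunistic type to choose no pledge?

Yes

If types separate, pledge earns payment 437 and no pledge earns 309.
Committed: pledge gives 437 − 50 = 387; no pledge gives 309 − 30 = 279. No deviation. ✓
Opportunistic: no pledge gives 309 − 31 = 278; pledge gives 437 − 207 = 230. No deviation. ✓
Both incentive constraints hold.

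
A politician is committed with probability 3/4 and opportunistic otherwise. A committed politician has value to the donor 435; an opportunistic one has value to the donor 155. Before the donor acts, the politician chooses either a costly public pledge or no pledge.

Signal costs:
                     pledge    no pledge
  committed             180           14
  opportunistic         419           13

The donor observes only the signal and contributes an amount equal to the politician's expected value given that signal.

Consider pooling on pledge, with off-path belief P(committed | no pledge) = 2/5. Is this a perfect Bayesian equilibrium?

No

On the equilibrium path (pledge) the donor holds the prior 3/4 and pays 3/4·435 + 1/4·155 = 365. Off-path (no pledge) belief 2/5 gives 2/5·435 + 3/5·155 = 267.
Committed: pledge gives 365 − 180 = 185; no pledge gives 267 − 14 = 253. Deviates. ✗
Opportunistic: pledge gives 365 − 419 = -54; no pledge gives 267 − 13 = 254. Deviates. ✗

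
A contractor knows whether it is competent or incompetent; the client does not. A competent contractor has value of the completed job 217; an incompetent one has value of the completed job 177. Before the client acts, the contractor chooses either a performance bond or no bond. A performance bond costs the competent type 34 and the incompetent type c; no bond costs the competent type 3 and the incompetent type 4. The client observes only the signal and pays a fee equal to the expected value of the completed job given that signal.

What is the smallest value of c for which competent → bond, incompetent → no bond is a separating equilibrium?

Under separation: bond → competent (pays 217); no bond → incompetent (pays 177).
Competent: 217 − 34 = 183 ≥ 177 − 3 = 174. Holds regardless of c. ✓
Incompetent: 177 − 4 ≥ 217 − c, so c ≥ 217 − 173 = 44.

44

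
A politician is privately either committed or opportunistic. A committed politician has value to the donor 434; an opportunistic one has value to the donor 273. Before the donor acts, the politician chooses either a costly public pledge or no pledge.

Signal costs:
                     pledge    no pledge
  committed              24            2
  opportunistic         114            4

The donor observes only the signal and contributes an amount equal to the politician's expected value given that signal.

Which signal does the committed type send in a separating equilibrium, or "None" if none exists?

None

Try committed → pledge, opportunistic → no pledge:
  If types separate, pledge earns payment 434 and no pledge earns 273.
  Committed: pledge gives 434 − 24 = 410; no pledge gives 273 − 2 = 271. No deviation. ✓
  Opportunistic: no pledge gives 273 − 4 = 269; pledge gives 434 − 114 = 320. Would deviate. ✗
Try committed → no pledge, opportunistic → pledge:
  If types separate, no pledge earns payment 434 and pledge earns 273.
  Committed: no pledge gives 434 − 2 = 432; pledge gives 273 − 24 = 249. No deviation. ✓
  Opportunistic: pledge gives 273 − 114 = 159; no pledge gives 434 − 4 = 430. Would deviate. ✗
Neither assignment is incentive-compatible.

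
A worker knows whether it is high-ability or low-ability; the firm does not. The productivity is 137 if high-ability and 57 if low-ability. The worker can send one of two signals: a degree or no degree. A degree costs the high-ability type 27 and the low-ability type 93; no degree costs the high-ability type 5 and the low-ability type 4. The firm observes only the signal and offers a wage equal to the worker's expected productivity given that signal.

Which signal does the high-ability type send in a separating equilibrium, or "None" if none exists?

degree

Try high-ability → degree, low-ability → no degree:
  Under separation the firm infers type exactly: degree → high-ability (pays 137), no degree → low-ability (pays 57).
  High-ability: degree gives 137 − 27 = 110; no degree gives 57 − 5 = 52. No deviation. ✓
  Low-ability: no degree gives 57 − 4 = 53; degree gives 137 − 93 = 44. No deviation. ✓
Both hold — the high-ability type sends degree.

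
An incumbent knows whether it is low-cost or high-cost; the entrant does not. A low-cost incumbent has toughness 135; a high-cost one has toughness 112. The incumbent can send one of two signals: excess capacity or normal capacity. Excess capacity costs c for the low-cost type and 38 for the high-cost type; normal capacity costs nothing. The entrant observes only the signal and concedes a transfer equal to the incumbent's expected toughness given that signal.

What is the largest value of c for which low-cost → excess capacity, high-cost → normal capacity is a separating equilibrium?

23

Under separation: excess capacity → low-cost (pays 135); normal capacity → high-cost (pays 112).
High-cost: 112 − 0 = 112 ≥ 135 − 38 = 97. Holds regardless of c. ✓
Low-cost: 135 − c ≥ 112 − 0, so c ≤ 135 − 112 = 23.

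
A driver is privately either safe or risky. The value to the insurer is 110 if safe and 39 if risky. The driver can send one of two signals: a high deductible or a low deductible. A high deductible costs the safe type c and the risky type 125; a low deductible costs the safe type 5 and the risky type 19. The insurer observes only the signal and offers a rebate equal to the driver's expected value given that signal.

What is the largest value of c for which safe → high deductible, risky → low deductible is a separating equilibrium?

Under separation: high deductible → safe (pays 110); low deductible → risky (pays 39).
Risky: 39 − 19 = 20 ≥ 110 − 125 = -15. Holds regardless of c. ✓
Safe: 110 − c ≥ 39 − 5, so c ≤ 110 − 34 = 76.

76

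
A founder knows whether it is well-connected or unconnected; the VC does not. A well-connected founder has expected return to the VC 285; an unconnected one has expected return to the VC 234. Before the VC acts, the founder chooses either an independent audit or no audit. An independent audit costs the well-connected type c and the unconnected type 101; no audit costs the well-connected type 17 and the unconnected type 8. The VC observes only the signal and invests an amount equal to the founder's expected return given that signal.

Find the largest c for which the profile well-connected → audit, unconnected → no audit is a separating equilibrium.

Under separation: audit → well-connected (pays 285); no audit → unconnected (pays 234).
Unconnected: 234 − 8 = 226 ≥ 285 − 101 = 184. Holds regardless of c. ✓
Well-connected: 285 − c ≥ 234 − 17, so c ≤ 285 − 217 = 68.

68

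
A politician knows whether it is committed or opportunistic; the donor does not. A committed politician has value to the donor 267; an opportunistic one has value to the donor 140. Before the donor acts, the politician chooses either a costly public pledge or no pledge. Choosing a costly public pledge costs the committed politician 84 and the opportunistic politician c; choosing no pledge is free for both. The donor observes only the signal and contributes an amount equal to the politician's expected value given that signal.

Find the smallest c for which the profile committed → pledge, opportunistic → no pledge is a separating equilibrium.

Under separation: pledge → committed (pays 267); no pledge → opportunistic (pays 140).
Committed: 267 − 84 = 183 ≥ 140 − 0 = 140. Holds regardless of c. ✓
Opportunistic: 140 − 0 ≥ 267 − c, so c ≥ 267 − 140 = 127.

127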